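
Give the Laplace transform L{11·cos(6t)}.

L{cos(ωt)} = s/(s² + ω²), so L{cos(6t)} = s/(s² + 36). Then L{11·cos(6t)} = 11·s/(s² + 36) = 11s/(s² + 36)

Final answer: 11s/(s² + 36)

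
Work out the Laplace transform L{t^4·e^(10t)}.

L{t^n·e^(at)} = n!/(s-a)^(n+1), so L{t^4·e^(10t)} = 24/(s-10)^5

Final answer: 24/(s-10)^5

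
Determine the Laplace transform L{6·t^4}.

L{t^n} = n!/s^(n+1), so L{t^4} = 24/s^5. Then L{6·t^4} = 6·24/s^5 = 144/s^5

Final answer: 144/s^5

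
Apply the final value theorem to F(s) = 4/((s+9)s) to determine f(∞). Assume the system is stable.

f(∞) = lim_{s→0} sF(s) = lim_{s→0} 4/(s+9) = 4/9

Final answer: 4/9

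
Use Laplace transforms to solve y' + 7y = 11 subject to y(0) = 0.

sY + 7Y = 11/s. Y = 11/(s(s+7)). Partial fractions: Y = 11/7/s - 11/7/(s+7)

Final answer: y(t) = 11/7(1 - e^(-7t))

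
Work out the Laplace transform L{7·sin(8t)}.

L{sin(ωt)} = ω/(s² + ω²), so L{sin(8t)} = 8/(s² + 64). Then L{7·sin(8t)} = 7·8/(s² + 64) = 56/(s² + 64)

Final answer: 56/(s² + 64)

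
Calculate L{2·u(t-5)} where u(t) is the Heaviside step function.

L{u(t-a)} = e^(-as)/s. Here a=5, so L{u(t-5)} = e^(-5s)/s, and L{2·u(t-5)} = 2·e^(-5s)/s

Final answer: 2·e^(-5s)/s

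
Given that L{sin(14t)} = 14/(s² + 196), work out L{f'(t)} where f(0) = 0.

L{f'(t)} = s·F(s) - f(0) = s·14/(s² + 196) - 0 = 14s/(s² + 196)

Final answer: 14s/(s² + 196)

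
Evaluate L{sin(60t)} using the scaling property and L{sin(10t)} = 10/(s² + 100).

Using L{f(at)} = (1/a)F(s/a) with a=6: L{sin(60t)} = (1/6) · 10/((s/6)² + 100) = (1/6) · 10·36/(s² + 3600) = 60/(s² + 3600)

Final answer: 60/(s² + 3600)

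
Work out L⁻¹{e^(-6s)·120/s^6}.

L⁻¹{120/s^6} = t^5. By the time shift theorem, L⁻¹{e^(-as)F(s)} = u(t-a)f(t-a) with a=6, so L⁻¹{e^(-6s)·120/s^6} = u(t-6)·(t-6)^5

Final answer: u(t-6)·(t-6)^5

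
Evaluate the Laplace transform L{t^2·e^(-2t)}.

L{t^n·e^(at)} = n!/(s-a)^(n+1), so L{t^2·e^(-2t)} = 2/(s+2)^3

Final answer: 2/(s+2)^3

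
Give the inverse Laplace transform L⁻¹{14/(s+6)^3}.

L⁻¹{n!/(s-a)^(n+1)} = t^n·e^(at) with n=2, a=-6. So L⁻¹{2/(s+6)^3} = t^2·e^(-6t), and L⁻¹{14/(s+6)^3} = (14/2)·t^2·e^(-6t) = 7·t^2·e^(-6t)

Final answer: 7·t^2·e^(-6t)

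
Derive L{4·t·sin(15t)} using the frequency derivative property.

L{sin(15t)} = 15/(s² + 225). By L{t·f(t)} = -F'(s): -d/ds[15/(s² + 225)] = -(15)·(-2s)/(s² + 225)² = 30s/(s² + 225)². Then L{4·t·sin(15t)} = 4·30s/(s² + 225)² = 120s/(s² + 225)²

Final answer: 120s/(s² + 225)²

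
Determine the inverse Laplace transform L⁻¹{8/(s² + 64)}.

L⁻¹{8/(s² + 64)} = sin(8t)

Final answer: sin(8t)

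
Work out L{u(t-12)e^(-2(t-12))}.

u(t-a)f(t-a) with f(t)=e^(-2t). L{e^(-2t)} = 1/(s+2). By time shift: e^(-12s)/(s+2)

Final answer: e^(-12s)/(s+2)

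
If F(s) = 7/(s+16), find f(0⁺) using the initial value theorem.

f(0⁺) = lim_{s→∞} s·7/(s+16) = lim_{s→∞} 7s/(s+16) = 7

Final answer: 7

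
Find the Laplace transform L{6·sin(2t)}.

L{sin(ωt)} = ω/(s² + ω²), so L{sin(2t)} = 2/(s² + 4). Then L{6·sin(2t)} = 6·2/(s² + 4) = 12/(s² + 4)

Final answer: 12/(s² + 4)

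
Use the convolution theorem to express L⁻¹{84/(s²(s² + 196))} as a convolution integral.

84/(s²(s² + 196)) = (1/s²)·(84/(s² + 196)) = L{t}·L{6·sin(14t)}. So f(t) = t*(6·sin(14t)) = ∫₀ᵗ 6τ·sin(14(t-τ)) dτ

Final answer: ∫₀ᵗ 6τ·sin(14(t-τ)) dτ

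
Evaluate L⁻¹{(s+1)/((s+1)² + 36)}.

Using frequency shift: L⁻¹{(s-a)/((s-a)² + b²)} = e^(at)cos(bt). Here a=-1, b=6

Final answer: e^(-t)·cos(6t)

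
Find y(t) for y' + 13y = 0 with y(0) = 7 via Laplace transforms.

L{y'} + 13L{y} = 0. sY - 7 + 13Y = 0. Y(s+13) = 7. Y = 7/(s+13)

Final answer: y(t) = 7e^(-13t)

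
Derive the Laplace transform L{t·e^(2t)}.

L{t^n·e^(at)} = n!/(s-a)^(n+1), so L{t·e^(2t)} = 1/(s-2)^2

Final answer: 1/(s-2)^2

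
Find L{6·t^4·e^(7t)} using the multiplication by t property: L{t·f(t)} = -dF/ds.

Using L{t^n·e^(at)} = n!/(s-a)^(n+1), L{t^4·e^(7t)} = 24/(s-7)^5, so L{6·t^4·e^(7t)} = 6·24/(s-7)^5 = 144/(s-7)^5

Final answer: 144/(s-7)^5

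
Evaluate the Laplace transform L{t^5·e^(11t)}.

L{t^n·e^(at)} = n!/(s-a)^(n+1), so L{t^5·e^(11t)} = 120/(s-11)^6

Final answer: 120/(s-11)^6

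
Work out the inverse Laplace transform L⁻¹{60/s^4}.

L⁻¹{n!/s^(n+1)} = t^n with n=3. So L⁻¹{6/s^4} = t^3, and L⁻¹{60/s^4} = (60/6)·t^3 = 10·t^3

Final answer: 10·t^3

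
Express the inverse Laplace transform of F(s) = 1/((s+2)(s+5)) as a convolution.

1/((s+2)(s+5)) = (1/(s+2))·(1/(s+5)) = L{e^(-2t)}·L{e^(-5t)}. So f(t) = e^(-2t)*e^(-5t) = ∫₀ᵗ e^(-2τ)·e^(-5(t-τ)) dτ

Final answer: ∫₀ᵗ e^(-2τ)·e^(-5(t-τ)) dτ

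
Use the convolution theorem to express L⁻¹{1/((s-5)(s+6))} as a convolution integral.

1/((s-5)(s+6)) = (1/(s-5))·(1/(s+6)) = L{e^(5t)}·L{e^(-6t)}. So f(t) = e^(5t)*e^(-6t) = ∫₀ᵗ e^(5τ)·e^(-6(t-τ)) dτ

Final answer: ∫₀ᵗ e^(5τ)·e^(-6(t-τ)) dτ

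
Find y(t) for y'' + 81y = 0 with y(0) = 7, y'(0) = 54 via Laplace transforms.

L{y''} + 81L{y} = 0. s²Y - 7s - 54 + 81Y = 0. Y(s² + 81) = 7s + 54. Y = (7s + 54)/(s² + 81). Inverting: y(t) = 7cos(9t) + 6sin(9t)

Final answer: y(t) = 7cos(9t) + 6sin(9t)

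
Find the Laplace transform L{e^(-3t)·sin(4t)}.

L{e^(at)·sin(ωt)} = ω/((s-a)² + ω²), so L{e^(-3t)·sin(4t)} = 4/((s+3)² + 16)

Final answer: 4/((s+3)² + 16)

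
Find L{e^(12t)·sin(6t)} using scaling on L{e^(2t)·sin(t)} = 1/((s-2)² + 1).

Scaling with a=6: L{e^(12t)·sin(6t)} = (1/6) · 1/((s/6-2)² + 1). Simplifying: 6/((s-12)² + 36)

Final answer: 6/((s-12)² + 36)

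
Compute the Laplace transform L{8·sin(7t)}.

L{sin(ωt)} = ω/(s² + ω²), so L{sin(7t)} = 7/(s² + 49). Then L{8·sin(7t)} = 8·7/(s² + 49) = 56/(s² + 49)

Final answer: 56/(s² + 49)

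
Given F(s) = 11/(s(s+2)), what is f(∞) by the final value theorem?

f(∞) = lim_{s→0} s·11/(s(s+2)) = lim_{s→0} 11/(s+2) = 11/2 = 11/2

Final answer: 11/2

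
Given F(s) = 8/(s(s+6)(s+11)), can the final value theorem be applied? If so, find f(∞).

Poles of sF(s) = 8/((s+6)(s+11)) are at s = -6 and s = -11, both in the left half-plane. Theorem applies. f(∞) = lim_{s→0} sF(s) = 8/(6·11) = 4/33

Final answer: 4/33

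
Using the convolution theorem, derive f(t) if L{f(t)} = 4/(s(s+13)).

4/(s(s+13)) = (4/s)·(1/(s+13)) = L{4}·L{e^(-13t)}. By convolution, f(t) = 4*e^(-13t) = ∫₀ᵗ 4·e^(-13τ) dτ = 4·(1 - e^(-13t))/13

Final answer: 4·(1 - e^(-13t))/13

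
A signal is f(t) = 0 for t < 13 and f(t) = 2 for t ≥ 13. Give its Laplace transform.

f(t) = 2·u(t-13). L{u(t-13)} = e^(-13s)/s, so L{f(t)} = 2·e^(-13s)/s

Final answer: 2·e^(-13s)/s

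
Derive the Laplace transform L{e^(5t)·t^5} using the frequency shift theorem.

L{e^(at)·t^n} = n!/(s-a)^(n+1), so L{e^(5t)·t^5} = 120/(s-5)^6

Final answer: 120/(s-5)^6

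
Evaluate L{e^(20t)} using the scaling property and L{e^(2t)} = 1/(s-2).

Using L{f(at)} = (1/a)F(s/a) with a=10 and f(t) = e^(2t): L{e^(20t)} = (1/10) · 1/((s/10)-2) = (1/10) · 10/(s-20) = 1/(s-20)

Final answer: 1/(s-20)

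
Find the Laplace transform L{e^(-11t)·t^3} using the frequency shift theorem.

L{e^(at)·t^n} = n!/(s-a)^(n+1), so L{e^(-11t)·t^3} = 6/(s+11)^4

Final answer: 6/(s+11)^4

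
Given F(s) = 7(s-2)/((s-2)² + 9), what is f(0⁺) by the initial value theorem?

f(0⁺) = lim_{s→∞} sF(s) = lim_{s→∞} 7s(s-2)/((s-2)² + 9) = 7

Final answer: 7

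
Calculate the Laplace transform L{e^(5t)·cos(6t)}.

L{e^(at)·cos(ωt)} = (s-a)/((s-a)² + ω²), so L{e^(5t)·cos(6t)} = (s-5)/((s-5)² + 36)

Final answer: (s-5)/((s-5)² + 36)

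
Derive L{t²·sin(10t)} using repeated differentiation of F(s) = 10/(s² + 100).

F(s) = 10/(s² + 100). F'(s) = -20s/(s² + 100)². F''(s) = -20(100 - 3s²)/(s² + 100)³ = (60s² - 2000)/(s² + 100)³. So L{t²·sin(10t)} = (-1)² F''(s) = (60s² - 2000)/(s² + 100)³

Final answer: (60s² - 2000)/(s² + 100)³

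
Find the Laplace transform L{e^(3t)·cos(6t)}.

L{e^(at)·cos(ωt)} = (s-a)/((s-a)² + ω²), so L{e^(3t)·cos(6t)} = (s-3)/((s-3)² + 36)

Final answer: (s-3)/((s-3)² + 36)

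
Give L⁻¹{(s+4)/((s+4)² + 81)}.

Using frequency shift: L⁻¹{(s-a)/((s-a)² + b²)} = e^(at)cos(bt). Here a=-4, b=9

Final answer: e^(-4t)·cos(9t)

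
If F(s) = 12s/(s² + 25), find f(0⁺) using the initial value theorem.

f(0⁺) = lim_{s→∞} s·12s/(s² + 25) = lim_{s→∞} 12s²/(s² + 25) = 12

Final answer: 12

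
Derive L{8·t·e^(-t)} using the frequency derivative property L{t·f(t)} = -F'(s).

L{e^(-t)} = 1/(s+1). By frequency derivative: L{t·e^(-t)} = -d/ds[1/(s+1)] = -(-1)/(s+1)² = 1/(s+1)². Then L{8·t·e^(-t)} = 8·1/(s+1)² = 8/(s+1)²

Final answer: 8/(s+1)²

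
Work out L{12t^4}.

L{t^n} = n!/s^(n+1). So L{12t^4} = 12·4!/s^5 = 288/s^5

Final answer: 288/s^5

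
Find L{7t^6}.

L{t^n} = n!/s^(n+1). So L{7t^6} = 7·6!/s^7 = 5040/s^7

Final answer: 5040/s^7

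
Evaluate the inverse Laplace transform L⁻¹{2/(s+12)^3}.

L⁻¹{n!/(s-a)^(n+1)} = t^n·e^(at), so L⁻¹{2/(s+12)^3} = t^2·e^(-12t)

Final answer: t^2·e^(-12t)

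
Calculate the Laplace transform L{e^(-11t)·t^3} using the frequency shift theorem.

L{e^(at)·t^n} = n!/(s-a)^(n+1), so L{e^(-11t)·t^3} = 6/(s+11)^4

Final answer: 6/(s+11)^4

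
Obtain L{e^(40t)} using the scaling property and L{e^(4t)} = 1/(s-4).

Using L{f(at)} = (1/a)F(s/a) with a=10 and f(t) = e^(4t): L{e^(40t)} = (1/10) · 1/((s/10)-4) = (1/10) · 10/(s-40) = 1/(s-40)

Final answer: 1/(s-40)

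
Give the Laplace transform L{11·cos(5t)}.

L{cos(ωt)} = s/(s² + ω²), so L{cos(5t)} = s/(s² + 25). Then L{11·cos(5t)} = 11·s/(s² + 25) = 11s/(s² + 25)

Final answer: 11s/(s² + 25)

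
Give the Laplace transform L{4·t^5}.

L{t^n} = n!/s^(n+1), so L{t^5} = 120/s^6. Then L{4·t^5} = 4·120/s^6 = 480/s^6

Final answer: 480/s^6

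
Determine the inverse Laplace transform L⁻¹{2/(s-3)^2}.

L⁻¹{n!/(s-a)^(n+1)} = t^n·e^(at) with n=1, a=3. So L⁻¹{1/(s-3)^2} = t·e^(3t), and L⁻¹{2/(s-3)^2} = (2/1)·t·e^(3t) = 2·t·e^(3t)

Final answer: 2·t·e^(3t)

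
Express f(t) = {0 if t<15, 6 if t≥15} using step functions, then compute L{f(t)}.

f(t) = 6·u(t-15). L{u(t-15)} = e^(-15s)/s, so L{f(t)} = 6·e^(-15s)/s

Final answer: 6·e^(-15s)/s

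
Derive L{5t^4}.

L{t^n} = n!/s^(n+1). So L{5t^4} = 5·4!/s^5 = 120/s^5

Final answer: 120/s^5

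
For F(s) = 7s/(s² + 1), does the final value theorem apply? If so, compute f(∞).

The final value theorem requires all poles of sF(s) in the left half-plane. sF(s) = 7s²/(s² + 1) has poles at s = ±1i (imaginary axis). Theorem does NOT apply (oscillatory system).

Final answer: Not applicable (oscillatory)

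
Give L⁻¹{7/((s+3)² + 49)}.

Form: b/((s-a)² + b²) → e^(at)sin(bt). With a=-3, b=7

Final answer: e^(-3t)·sin(7t)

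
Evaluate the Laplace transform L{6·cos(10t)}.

L{cos(ωt)} = s/(s² + ω²), so L{cos(10t)} = s/(s² + 100). Then L{6·cos(10t)} = 6·s/(s² + 100) = 6s/(s² + 100)

Final answer: 6s/(s² + 100)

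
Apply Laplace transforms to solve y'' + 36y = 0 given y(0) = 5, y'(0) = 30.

L{y''} + 36L{y} = 0. s²Y - 5s - 30 + 36Y = 0. Y(s² + 36) = 5s + 30. Y = (5s + 30)/(s² + 36). Inverting: y(t) = 5cos(6t) + 5sin(6t)

Final answer: y(t) = 5cos(6t) + 5sin(6t)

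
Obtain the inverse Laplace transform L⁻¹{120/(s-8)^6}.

L⁻¹{n!/(s-a)^(n+1)} = t^n·e^(at), so L⁻¹{120/(s-8)^6} = t^5·e^(8t)

Final answer: t^5·e^(8t)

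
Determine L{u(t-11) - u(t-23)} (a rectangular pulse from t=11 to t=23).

L{u(t-a)} = e^(-as)/s. L{u(t-11) - u(t-23)} = (e^(-11s) - e^(-23s))/s

Final answer: (e^(-11s) - e^(-23s))/s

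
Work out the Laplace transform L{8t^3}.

L{8t^3} = 8 · L{t^3} = 8 · 6/s^4 = 48/s^4

Final answer: 48/s^4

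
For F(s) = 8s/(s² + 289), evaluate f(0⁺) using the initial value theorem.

f(0⁺) = lim_{s→∞} s·8s/(s² + 289) = lim_{s→∞} 8s²/(s² + 289) = 8

Final answer: 8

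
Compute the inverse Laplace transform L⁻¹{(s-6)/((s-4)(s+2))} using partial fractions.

Using partial fractions, f(t) = (-2e^(4t) + 8e^(-2t))/6

Final answer: (-2e^(4t) + 8e^(-2t))/6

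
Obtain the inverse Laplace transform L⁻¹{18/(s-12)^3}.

L⁻¹{n!/(s-a)^(n+1)} = t^n·e^(at) with n=2, a=12. So L⁻¹{2/(s-12)^3} = t^2·e^(12t), and L⁻¹{18/(s-12)^3} = (18/2)·t^2·e^(12t) = 9·t^2·e^(12t)

Final answer: 9·t^2·e^(12t)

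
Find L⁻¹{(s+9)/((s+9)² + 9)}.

Using frequency shift: L⁻¹{(s-a)/((s-a)² + b²)} = e^(at)cos(bt). Here a=-9, b=3

Final answer: e^(-9t)·cos(3t)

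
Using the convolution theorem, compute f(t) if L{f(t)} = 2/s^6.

2/s^6 = (2/s)·(1/s^5) = L{2}·L{t^4/24}. By convolution, f(t) = 2*t^4/24 = ∫₀ᵗ 2·τ^4/24 dτ = 2·t^5/120

Final answer: 2·t^5/120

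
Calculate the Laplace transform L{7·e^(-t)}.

L{e^(at)} = 1/(s-a), so L{e^(-t)} = 1/(s+1). Then L{7·e^(-t)} = 7/(s+1)

Final answer: 7/(s+1)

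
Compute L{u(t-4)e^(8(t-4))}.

u(t-a)f(t-a) with f(t)=e^(8t). L{e^(8t)} = 1/(s-8). By time shift: e^(-4s)/(s-8)

Final answer: e^(-4s)/(s-8)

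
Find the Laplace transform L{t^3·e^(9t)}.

L{t^n·e^(at)} = n!/(s-a)^(n+1), so L{t^3·e^(9t)} = 6/(s-9)^4

Final answer: 6/(s-9)^4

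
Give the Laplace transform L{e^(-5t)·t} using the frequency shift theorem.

L{e^(at)·t^n} = n!/(s-a)^(n+1), so L{e^(-5t)·t} = 1/(s+5)^2

Final answer: 1/(s+5)^2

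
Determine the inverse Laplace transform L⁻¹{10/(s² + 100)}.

L⁻¹{10/(s² + 100)} = sin(10t)

Final answer: sin(10t)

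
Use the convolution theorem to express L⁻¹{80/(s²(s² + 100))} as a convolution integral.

80/(s²(s² + 100)) = (1/s²)·(80/(s² + 100)) = L{t}·L{8·sin(10t)}. So f(t) = t*(8·sin(10t)) = ∫₀ᵗ 8τ·sin(10(t-τ)) dτ

Final answer: ∫₀ᵗ 8τ·sin(10(t-τ)) dτ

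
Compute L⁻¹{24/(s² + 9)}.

This is the form c·a/(s² + a²) with a = 3, c = 8. L⁻¹ = 8·sin(3t)

Final answer: 8·sin(3t)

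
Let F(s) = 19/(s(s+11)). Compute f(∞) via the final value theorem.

f(∞) = lim_{s→0} s·19/(s(s+11)) = lim_{s→0} 19/(s+11) = 19/11 = 19/11

Final answer: 19/11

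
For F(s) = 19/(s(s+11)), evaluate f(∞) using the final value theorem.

f(∞) = lim_{s→0} s·19/(s(s+11)) = lim_{s→0} 19/(s+11) = 19/11 = 19/11

Final answer: 19/11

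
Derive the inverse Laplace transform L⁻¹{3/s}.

L⁻¹{c/s} = c, so L⁻¹{3/s} = 3

Final answer: 3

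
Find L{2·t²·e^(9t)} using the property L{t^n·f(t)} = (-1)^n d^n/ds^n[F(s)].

L{e^(9t)} = 1/(s-9). d/ds[1/(s-9)] = -1/(s-9)². d²/ds²[1/(s-9)] = 2/(s-9)³. So L{t²·e^(9t)} = (-1)² · 2/(s-9)³ = 2/(s-9)³. Then L{2·t²·e^(9t)} = 2·2/(s-9)³ = 4/(s-9)³

Final answer: 4/(s-9)³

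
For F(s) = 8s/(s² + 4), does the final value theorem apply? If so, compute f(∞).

The final value theorem requires all poles of sF(s) in the left half-plane. sF(s) = 8s²/(s² + 4) has poles at s = ±2i (imaginary axis). Theorem does NOT apply (oscillatory system).

Final answer: Not applicable (oscillatory)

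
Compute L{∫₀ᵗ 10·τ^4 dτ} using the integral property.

L{∫₀ᵗ f(τ)dτ} = F(s)/s with f(t) = 10t^4. F(s) = 240/s^5, so L{∫₀ᵗ 10·τ^4 dτ} = (240/s^5)/s = 240/s^6. (Check: ∫₀ᵗ 10·τ^4 dτ = 10t^5/5.)

Final answer: 240/s^6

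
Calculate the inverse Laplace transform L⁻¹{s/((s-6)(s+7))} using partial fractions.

Using partial fractions, f(t) = (6e^(6t) + 7e^(-7t))/13

Final answer: (6e^(6t) + 7e^(-7t))/13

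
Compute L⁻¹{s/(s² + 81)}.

This is the form c·s/(s² + a²) with a = 9. L⁻¹ = cos(9t)

Final answer: cos(9t)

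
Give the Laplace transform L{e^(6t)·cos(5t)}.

L{e^(at)·cos(ωt)} = (s-a)/((s-a)² + ω²), so L{e^(6t)·cos(5t)} = (s-6)/((s-6)² + 25)

Final answer: (s-6)/((s-6)² + 25)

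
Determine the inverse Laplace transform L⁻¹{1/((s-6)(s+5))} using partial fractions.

Decompose: A/(s-6) + B/(s+5). A = 1/11, B = -1/11. f(t) = (e^(6t) - e^(-5t))/11

Final answer: (e^(6t) - e^(-5t))/11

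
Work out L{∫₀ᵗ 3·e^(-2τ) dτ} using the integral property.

L{∫₀ᵗ f(τ)dτ} = F(s)/s with F(s) = 3/(s+2), so L{∫₀ᵗ 3·e^(-2τ) dτ} = 3/(s(s+2))

Final answer: 3/(s(s+2))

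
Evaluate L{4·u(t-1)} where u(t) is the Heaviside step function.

L{u(t-a)} = e^(-as)/s. Here a=1, so L{u(t-1)} = e^(-s)/s, and L{4·u(t-1)} = 4·e^(-s)/s

Final answer: 4·e^(-s)/s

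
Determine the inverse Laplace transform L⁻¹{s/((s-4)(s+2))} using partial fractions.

Using partial fractions, f(t) = (4e^(4t) + 2e^(-2t))/6

Final answer: (4e^(4t) + 2e^(-2t))/6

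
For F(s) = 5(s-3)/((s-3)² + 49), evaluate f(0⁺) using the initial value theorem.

f(0⁺) = lim_{s→∞} sF(s) = lim_{s→∞} 5s(s-3)/((s-3)² + 49) = 5

Final answer: 5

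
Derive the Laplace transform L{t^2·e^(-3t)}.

L{t^n·e^(at)} = n!/(s-a)^(n+1), so L{t^2·e^(-3t)} = 2/(s+3)^3

Final answer: 2/(s+3)^3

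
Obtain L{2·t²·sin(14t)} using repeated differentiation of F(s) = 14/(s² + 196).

F(s) = 14/(s² + 196). F'(s) = -28s/(s² + 196)². F''(s) = -28(196 - 3s²)/(s² + 196)³ = (84s² - 5488)/(s² + 196)³. So L{t²·sin(14t)} = (-1)² F''(s) = (84s² - 5488)/(s² + 196)³. Then L{2·t²·sin(14t)} = 2·(84s² - 5488)/(s² + 196)³ = (168s² - 10976)/(s² + 196)³

Final answer: (168s² - 10976)/(s² + 196)³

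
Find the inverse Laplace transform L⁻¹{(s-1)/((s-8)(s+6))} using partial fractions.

Using partial fractions, f(t) = (7e^(8t) + 7e^(-6t))/14

Final answer: (7e^(8t) + 7e^(-6t))/14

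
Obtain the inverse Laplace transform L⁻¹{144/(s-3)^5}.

L⁻¹{n!/(s-a)^(n+1)} = t^n·e^(at) with n=4, a=3. So L⁻¹{24/(s-3)^5} = t^4·e^(3t), and L⁻¹{144/(s-3)^5} = (144/24)·t^4·e^(3t) = 6·t^4·e^(3t)

Final answer: 6·t^4·e^(3t)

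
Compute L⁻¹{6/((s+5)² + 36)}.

Form: b/((s-a)² + b²) → e^(at)sin(bt). With a=-5, b=6

Final answer: e^(-5t)·sin(6t)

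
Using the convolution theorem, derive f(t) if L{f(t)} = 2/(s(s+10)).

2/(s(s+10)) = (2/s)·(1/(s+10)) = L{2}·L{e^(-10t)}. By convolution, f(t) = 2*e^(-10t) = ∫₀ᵗ 2·e^(-10τ) dτ = 2·(1 - e^(-10t))/10

Final answer: 2·(1 - e^(-10t))/10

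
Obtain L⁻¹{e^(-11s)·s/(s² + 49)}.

L⁻¹{s/(s² + 49)} = cos(7t). By the time shift theorem, L⁻¹{e^(-as)F(s)} = u(t-a)f(t-a) with a=11, so L⁻¹{e^(-11s)·s/(s² + 49)} = u(t-11)·cos(7(t-11))

Final answer: u(t-11)·cos(7(t-11))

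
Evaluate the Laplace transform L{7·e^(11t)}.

L{e^(at)} = 1/(s-a), so L{e^(11t)} = 1/(s-11). Then L{7·e^(11t)} = 7/(s-11)

Final answer: 7/(s-11)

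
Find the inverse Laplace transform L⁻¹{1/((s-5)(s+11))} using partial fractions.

Decompose: A/(s-5) + B/(s+11). A = 1/16, B = -1/16. f(t) = (e^(5t) - e^(-11t))/16

Final answer: (e^(5t) - e^(-11t))/16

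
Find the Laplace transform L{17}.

L{17} = 17 · L{1} = 17/s

Final answer: 17/s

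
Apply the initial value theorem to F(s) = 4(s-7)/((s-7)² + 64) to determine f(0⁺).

f(0⁺) = lim_{s→∞} sF(s) = lim_{s→∞} 4s(s-7)/((s-7)² + 64) = 4

Final answer: 4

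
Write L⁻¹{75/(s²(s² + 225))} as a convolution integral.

75/(s²(s² + 225)) = (1/s²)·(75/(s² + 225)) = L{t}·L{5·sin(15t)}. So f(t) = t*(5·sin(15t)) = ∫₀ᵗ 5τ·sin(15(t-τ)) dτ

Final answer: ∫₀ᵗ 5τ·sin(15(t-τ)) dτ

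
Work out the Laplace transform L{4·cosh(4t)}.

L{cosh(ωt)} = s/(s² - ω²), so L{cosh(4t)} = s/(s² - 16). Then L{4·cosh(4t)} = 4·s/(s² - 16) = 4s/(s² - 16)

Final answer: 4s/(s² - 16)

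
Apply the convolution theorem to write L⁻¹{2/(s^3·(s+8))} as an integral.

2/(s^3·(s+8)) = (2/s^3)·(1/(s+8)) = L{t^2}·L{e^(-8t)}. So f(t) = t^2*e^(-8t) = ∫₀ᵗ τ^2·e^(-8(t-τ)) dτ

Final answer: ∫₀ᵗ τ^2·e^(-8(t-τ)) dτ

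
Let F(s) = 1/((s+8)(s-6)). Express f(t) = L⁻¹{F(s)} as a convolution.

1/((s+8)(s-6)) = (1/(s+8))·(1/(s-6)) = L{e^(-8t)}·L{e^(6t)}. So f(t) = e^(-8t)*e^(6t) = ∫₀ᵗ e^(-8τ)·e^(6(t-τ)) dτ

Final answer: ∫₀ᵗ e^(-8τ)·e^(6(t-τ)) dτ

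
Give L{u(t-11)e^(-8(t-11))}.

u(t-a)f(t-a) with f(t)=e^(-8t). L{e^(-8t)} = 1/(s+8). By time shift: e^(-11s)/(s+8)

Final answer: e^(-11s)/(s+8)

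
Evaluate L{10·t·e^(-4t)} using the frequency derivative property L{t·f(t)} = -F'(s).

L{e^(-4t)} = 1/(s+4). By frequency derivative: L{t·e^(-4t)} = -d/ds[1/(s+4)] = -(-1)/(s+4)² = 1/(s+4)². Then L{10·t·e^(-4t)} = 10·1/(s+4)² = 10/(s+4)²

Final answer: 10/(s+4)²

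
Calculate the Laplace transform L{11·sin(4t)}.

L{sin(ωt)} = ω/(s² + ω²), so L{sin(4t)} = 4/(s² + 16). Then L{11·sin(4t)} = 11·4/(s² + 16) = 44/(s² + 16)

Final answer: 44/(s² + 16)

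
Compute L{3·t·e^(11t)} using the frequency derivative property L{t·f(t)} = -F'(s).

L{e^(11t)} = 1/(s-11). By frequency derivative: L{t·e^(11t)} = -d/ds[1/(s-11)] = -(-1)/(s-11)² = 1/(s-11)². Then L{3·t·e^(11t)} = 3·1/(s-11)² = 3/(s-11)²

Final answer: 3/(s-11)²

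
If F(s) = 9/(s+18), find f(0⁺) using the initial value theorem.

f(0⁺) = lim_{s→∞} s·9/(s+18) = lim_{s→∞} 9s/(s+18) = 9

Final answer: 9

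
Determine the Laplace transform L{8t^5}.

L{8t^5} = 8 · L{t^5} = 8 · 120/s^6 = 960/s^6

Final answer: 960/s^6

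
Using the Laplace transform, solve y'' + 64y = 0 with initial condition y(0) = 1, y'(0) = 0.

L{y''} + 64L{y} = 0. s²Y - s - 0 + 64Y = 0. Y(s² + 64) = s. Y = (s)/(s² + 64). Inverting: y(t) = cos(8t)

Final answer: y(t) = cos(8t)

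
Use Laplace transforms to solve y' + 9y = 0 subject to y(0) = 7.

L{y'} + 9L{y} = 0. sY - 7 + 9Y = 0. Y(s+9) = 7. Y = 7/(s+9)

Final answer: y(t) = 7e^(-9t)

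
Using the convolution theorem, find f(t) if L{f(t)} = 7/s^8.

7/s^8 = (7/s)·(1/s^7) = L{7}·L{t^6/720}. By convolution, f(t) = 7*t^6/720 = ∫₀ᵗ 7·τ^6/720 dτ = 7·t^7/5040

Final answer: 7·t^7/5040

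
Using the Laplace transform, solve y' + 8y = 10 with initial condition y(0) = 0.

sY + 8Y = 10/s. Y = 10/(s(s+8)). Partial fractions: Y = 5/4/s - 5/4/(s+8)

Final answer: y(t) = 5/4(1 - e^(-8t))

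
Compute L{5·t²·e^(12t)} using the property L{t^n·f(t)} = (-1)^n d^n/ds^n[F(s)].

L{e^(12t)} = 1/(s-12). d/ds[1/(s-12)] = -1/(s-12)². d²/ds²[1/(s-12)] = 2/(s-12)³. So L{t²·e^(12t)} = (-1)² · 2/(s-12)³ = 2/(s-12)³. Then L{5·t²·e^(12t)} = 5·2/(s-12)³ = 10/(s-12)³

Final answer: 10/(s-12)³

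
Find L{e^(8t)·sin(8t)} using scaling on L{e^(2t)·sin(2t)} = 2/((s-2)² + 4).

Scaling with a=4: L{e^(8t)·sin(8t)} = (1/4) · 2/((s/4-2)² + 4). Simplifying: 8/((s-8)² + 64)

Final answer: 8/((s-8)² + 64)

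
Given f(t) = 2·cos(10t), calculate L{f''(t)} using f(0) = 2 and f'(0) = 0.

F(s) = 2s/(s² + 100). L{f''(t)} = s²F(s) - sf(0) - f'(0) = 2s³/(s² + 100) - 2s = (2s³ - 2s(s² + 100))/(s² + 100) = -200s/(s² + 100)

Final answer: -200s/(s² + 100)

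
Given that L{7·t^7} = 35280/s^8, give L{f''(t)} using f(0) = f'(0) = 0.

L{f''(t)} = s²F(s) - sf(0) - f'(0) = s²·35280/s^8 - 0 - 0 = 35280/s^6

Final answer: 35280/s^6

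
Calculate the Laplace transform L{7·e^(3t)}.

L{e^(at)} = 1/(s-a), so L{e^(3t)} = 1/(s-3). Then L{7·e^(3t)} = 7/(s-3)

Final answer: 7/(s-3)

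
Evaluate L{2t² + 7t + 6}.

L{2t² + 7t + 6} = 2·2/s³ + 7/s² + 6/s = 4/s³ + 7/s² + 6/s

Final answer: 4/s³ + 7/s² + 6/s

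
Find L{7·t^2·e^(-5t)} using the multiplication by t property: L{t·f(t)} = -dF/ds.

Using L{t^n·e^(at)} = n!/(s-a)^(n+1), L{t^2·e^(-5t)} = 2/(s+5)^3, so L{7·t^2·e^(-5t)} = 7·2/(s+5)^3 = 14/(s+5)^3

Final answer: 14/(s+5)^3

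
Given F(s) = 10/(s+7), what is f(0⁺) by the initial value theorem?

f(0⁺) = lim_{s→∞} s·10/(s+7) = lim_{s→∞} 10s/(s+7) = 10

Final answer: 10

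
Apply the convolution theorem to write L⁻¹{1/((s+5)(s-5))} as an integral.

1/((s+5)(s-5)) = (1/(s+5))·(1/(s-5)) = L{e^(-5t)}·L{e^(5t)}. So f(t) = e^(-5t)*e^(5t) = ∫₀ᵗ e^(-5τ)·e^(5(t-τ)) dτ

Final answer: ∫₀ᵗ e^(-5τ)·e^(5(t-τ)) dτ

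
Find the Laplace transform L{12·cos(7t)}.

L{cos(ωt)} = s/(s² + ω²), so L{cos(7t)} = s/(s² + 49). Then L{12·cos(7t)} = 12·s/(s² + 49) = 12s/(s² + 49)

Final answer: 12s/(s² + 49)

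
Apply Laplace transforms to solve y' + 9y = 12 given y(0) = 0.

sY + 9Y = 12/s. Y = 12/(s(s+9)). Partial fractions: Y = 4/3/s - 4/3/(s+9)

Final answer: y(t) = 4/3(1 - e^(-9t))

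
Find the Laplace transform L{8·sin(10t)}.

L{sin(ωt)} = ω/(s² + ω²), so L{sin(10t)} = 10/(s² + 100). Then L{8·sin(10t)} = 8·10/(s² + 100) = 80/(s² + 100)

Final answer: 80/(s² + 100)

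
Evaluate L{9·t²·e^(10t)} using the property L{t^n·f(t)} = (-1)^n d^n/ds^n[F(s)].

L{e^(10t)} = 1/(s-10). d/ds[1/(s-10)] = -1/(s-10)². d²/ds²[1/(s-10)] = 2/(s-10)³. So L{t²·e^(10t)} = (-1)² · 2/(s-10)³ = 2/(s-10)³. Then L{9·t²·e^(10t)} = 9·2/(s-10)³ = 18/(s-10)³

Final answer: 18/(s-10)³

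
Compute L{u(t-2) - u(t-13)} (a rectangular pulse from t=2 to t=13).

L{u(t-a)} = e^(-as)/s. L{u(t-2) - u(t-13)} = (e^(-2s) - e^(-13s))/s

Final answer: (e^(-2s) - e^(-13s))/s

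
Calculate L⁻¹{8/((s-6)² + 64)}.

Form: b/((s-a)² + b²) → e^(at)sin(bt). With a=6, b=8

Final answer: e^(6t)·sin(8t)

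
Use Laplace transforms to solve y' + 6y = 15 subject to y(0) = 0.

sY + 6Y = 15/s. Y = 15/(s(s+6)). Partial fractions: Y = 5/2/s - 5/2/(s+6)

Final answer: y(t) = 5/2(1 - e^(-6t))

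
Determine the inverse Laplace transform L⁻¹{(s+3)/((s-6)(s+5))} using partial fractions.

Using partial fractions, f(t) = (9e^(6t) + 2e^(-5t))/11

Final answer: (9e^(6t) + 2e^(-5t))/11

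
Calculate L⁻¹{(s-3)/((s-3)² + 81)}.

Using frequency shift: L⁻¹{(s-a)/((s-a)² + b²)} = e^(at)cos(bt). Here a=3, b=9

Final answer: e^(3t)·cos(9t)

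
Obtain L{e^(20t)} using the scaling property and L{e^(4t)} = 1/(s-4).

Using L{f(at)} = (1/a)F(s/a) with a=5 and f(t) = e^(4t): L{e^(20t)} = (1/5) · 1/((s/5)-4) = (1/5) · 5/(s-20) = 1/(s-20)

Final answer: 1/(s-20)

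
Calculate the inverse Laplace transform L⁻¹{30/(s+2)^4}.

L⁻¹{n!/(s-a)^(n+1)} = t^n·e^(at) with n=3, a=-2. So L⁻¹{6/(s+2)^4} = t^3·e^(-2t), and L⁻¹{30/(s+2)^4} = (30/6)·t^3·e^(-2t) = 5·t^3·e^(-2t)

Final answer: 5·t^3·e^(-2t)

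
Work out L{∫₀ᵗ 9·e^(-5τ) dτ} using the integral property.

L{∫₀ᵗ f(τ)dτ} = F(s)/s with F(s) = 9/(s+5), so L{∫₀ᵗ 9·e^(-5τ) dτ} = 9/(s(s+5))

Final answer: 9/(s(s+5))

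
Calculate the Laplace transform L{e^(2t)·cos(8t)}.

L{e^(at)·cos(ωt)} = (s-a)/((s-a)² + ω²), so L{e^(2t)·cos(8t)} = (s-2)/((s-2)² + 64)

Final answer: (s-2)/((s-2)² + 64)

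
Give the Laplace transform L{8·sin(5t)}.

L{sin(ωt)} = ω/(s² + ω²), so L{sin(5t)} = 5/(s² + 25). Then L{8·sin(5t)} = 8·5/(s² + 25) = 40/(s² + 25)

Final answer: 40/(s² + 25)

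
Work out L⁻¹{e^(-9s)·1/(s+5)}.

L⁻¹{1/(s+5)} = e^(-5t). By the time shift theorem, L⁻¹{e^(-as)F(s)} = u(t-a)f(t-a) with a=9, so L⁻¹{e^(-9s)·1/(s+5)} = u(t-9)·e^(-5(t-9))

Final answer: u(t-9)·e^(-5(t-9))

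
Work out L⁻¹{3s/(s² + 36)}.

This is the form c·s/(s² + a²) with a = 6, c = 3. L⁻¹ = 3·cos(6t)

Final answer: 3·cos(6t)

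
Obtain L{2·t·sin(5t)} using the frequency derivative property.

L{sin(5t)} = 5/(s² + 25). By L{t·f(t)} = -F'(s): -d/ds[5/(s² + 25)] = -(5)·(-2s)/(s² + 25)² = 10s/(s² + 25)². Then L{2·t·sin(5t)} = 2·10s/(s² + 25)² = 20s/(s² + 25)²

Final answer: 20s/(s² + 25)²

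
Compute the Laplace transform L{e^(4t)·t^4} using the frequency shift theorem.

L{e^(at)·t^n} = n!/(s-a)^(n+1), so L{e^(4t)·t^4} = 24/(s-4)^5

Final answer: 24/(s-4)^5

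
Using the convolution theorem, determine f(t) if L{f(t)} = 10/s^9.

10/s^9 = (10/s)·(1/s^8) = L{10}·L{t^7/5040}. By convolution, f(t) = 10*t^7/5040 = ∫₀ᵗ 10·τ^7/5040 dτ = 10·t^8/40320

Final answer: 10·t^8/40320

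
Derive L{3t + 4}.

L{3t + 4} = 3·L{t} + 4·L{1} = 3/s² + 4/s

Final answer: 3/s² + 4/s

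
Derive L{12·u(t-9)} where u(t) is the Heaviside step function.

L{u(t-a)} = e^(-as)/s. Here a=9, so L{u(t-9)} = e^(-9s)/s, and L{12·u(t-9)} = 12·e^(-9s)/s

Final answer: 12·e^(-9s)/s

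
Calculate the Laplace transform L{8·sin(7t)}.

L{sin(ωt)} = ω/(s² + ω²), so L{sin(7t)} = 7/(s² + 49). Then L{8·sin(7t)} = 8·7/(s² + 49) = 56/(s² + 49)

Final answer: 56/(s² + 49)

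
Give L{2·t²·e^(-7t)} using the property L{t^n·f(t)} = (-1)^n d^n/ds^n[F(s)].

L{e^(-7t)} = 1/(s+7). d/ds[1/(s+7)] = -1/(s+7)². d²/ds²[1/(s+7)] = 2/(s+7)³. So L{t²·e^(-7t)} = (-1)² · 2/(s+7)³ = 2/(s+7)³. Then L{2·t²·e^(-7t)} = 2·2/(s+7)³ = 4/(s+7)³

Final answer: 4/(s+7)³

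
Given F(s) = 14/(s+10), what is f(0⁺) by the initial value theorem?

f(0⁺) = lim_{s→∞} s·14/(s+10) = lim_{s→∞} 14s/(s+10) = 14

Final answer: 14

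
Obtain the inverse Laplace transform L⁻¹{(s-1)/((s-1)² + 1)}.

Using frequency shift, L⁻¹{(s-1)/((s-1)² + 1)} = e^t·cos(t)

Final answer: e^t·cos(t)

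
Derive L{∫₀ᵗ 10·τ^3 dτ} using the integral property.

L{∫₀ᵗ f(τ)dτ} = F(s)/s with f(t) = 10t^3. F(s) = 60/s^4, so L{∫₀ᵗ 10·τ^3 dτ} = (60/s^4)/s = 60/s^5. (Check: ∫₀ᵗ 10·τ^3 dτ = 10t^4/4.)

Final answer: 60/s^5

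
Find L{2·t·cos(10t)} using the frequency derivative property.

L{cos(10t)} = s/(s² + 100). Derivative: d/ds[s/(s² + 100)] = [(s² + 100) - s·2s]/(s² + 100)² = (100 - s²)/(s² + 100)². So L{t·cos(10t)} = -F'(s) = (s² - 100)/(s² + 100)². Then L{2·t·cos(10t)} = 2·(s² - 100)/(s² + 100)²

Final answer: 2·(s² - 100)/(s² + 100)²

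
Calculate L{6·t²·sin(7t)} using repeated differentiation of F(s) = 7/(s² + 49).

F(s) = 7/(s² + 49). F'(s) = -14s/(s² + 49)². F''(s) = -14(49 - 3s²)/(s² + 49)³ = (42s² - 686)/(s² + 49)³. So L{t²·sin(7t)} = (-1)² F''(s) = (42s² - 686)/(s² + 49)³. Then L{6·t²·sin(7t)} = 6·(42s² - 686)/(s² + 49)³ = (252s² - 4116)/(s² + 49)³

Final answer: (252s² - 4116)/(s² + 49)³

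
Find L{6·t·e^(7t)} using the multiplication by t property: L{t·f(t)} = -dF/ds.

Using L{t^n·e^(at)} = n!/(s-a)^(n+1), L{t·e^(7t)} = 1/(s-7)^2, so L{6·t·e^(7t)} = 6·1/(s-7)^2 = 6/(s-7)^2

Final answer: 6/(s-7)^2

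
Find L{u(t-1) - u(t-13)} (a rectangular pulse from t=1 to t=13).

L{u(t-a)} = e^(-as)/s. L{u(t-1) - u(t-13)} = (e^(-s) - e^(-13s))/s

Final answer: (e^(-s) - e^(-13s))/s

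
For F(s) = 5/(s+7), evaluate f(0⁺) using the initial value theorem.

f(0⁺) = lim_{s→∞} s·5/(s+7) = lim_{s→∞} 5s/(s+7) = 5

Final answer: 5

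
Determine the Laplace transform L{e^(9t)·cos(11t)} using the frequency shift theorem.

Frequency shift: L{e^(at)f(t)} = F(s-a). L{e^(9t)·cos(11t)} = (s-9)/((s-9)² + 121)

Final answer: (s-9)/((s-9)² + 121)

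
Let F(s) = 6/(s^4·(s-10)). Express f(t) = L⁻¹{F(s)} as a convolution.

6/(s^4·(s-10)) = (6/s^4)·(1/(s-10)) = L{t^3}·L{e^(10t)}. So f(t) = t^3*e^(10t) = ∫₀ᵗ τ^3·e^(10(t-τ)) dτ

Final answer: ∫₀ᵗ τ^3·e^(10(t-τ)) dτ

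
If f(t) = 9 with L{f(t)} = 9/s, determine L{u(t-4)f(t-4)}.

Time shift theorem: L{u(t-a)f(t-a)} = e^(-as)F(s). Here a=4, F(s) = 9/s, so L{u(t-4)f(t-4)} = e^(-4s)·9/s

Final answer: e^(-4s)·9/s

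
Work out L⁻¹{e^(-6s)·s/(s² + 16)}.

L⁻¹{s/(s² + 16)} = cos(4t). By the time shift theorem, L⁻¹{e^(-as)F(s)} = u(t-a)f(t-a) with a=6, so L⁻¹{e^(-6s)·s/(s² + 16)} = u(t-6)·cos(4(t-6))

Final answer: u(t-6)·cos(4(t-6))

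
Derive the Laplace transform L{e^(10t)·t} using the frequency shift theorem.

L{e^(at)·t^n} = n!/(s-a)^(n+1), so L{e^(10t)·t} = 1/(s-10)^2

Final answer: 1/(s-10)^2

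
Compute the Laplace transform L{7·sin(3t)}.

L{sin(ωt)} = ω/(s² + ω²), so L{sin(3t)} = 3/(s² + 9). Then L{7·sin(3t)} = 7·3/(s² + 9) = 21/(s² + 9)

Final answer: 21/(s² + 9)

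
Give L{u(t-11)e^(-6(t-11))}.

u(t-a)f(t-a) with f(t)=e^(-6t). L{e^(-6t)} = 1/(s+6). By time shift: e^(-11s)/(s+6)

Final answer: e^(-11s)/(s+6)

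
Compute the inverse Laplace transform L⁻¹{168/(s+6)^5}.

L⁻¹{n!/(s-a)^(n+1)} = t^n·e^(at) with n=4, a=-6. So L⁻¹{24/(s+6)^5} = t^4·e^(-6t), and L⁻¹{168/(s+6)^5} = (168/24)·t^4·e^(-6t) = 7·t^4·e^(-6t)

Final answer: 7·t^4·e^(-6t)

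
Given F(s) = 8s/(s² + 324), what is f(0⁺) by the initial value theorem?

f(0⁺) = lim_{s→∞} s·8s/(s² + 324) = lim_{s→∞} 8s²/(s² + 324) = 8

Final answer: 8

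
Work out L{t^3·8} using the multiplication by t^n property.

L{8} = 8/s. d^1/ds^1[1/s] = -1/s². d^2/ds^2[1/s] = 2/s^3. d^3/ds^3[1/s] = -6/s^4. So L{t^3} = (-1)^{3}·-6/s^4 = 6/s^4. Then L{t^3·8} = 8·6/s^4 = 48/s^4

Final answer: 48/s^4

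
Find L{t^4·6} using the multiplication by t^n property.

L{6} = 6/s. d^1/ds^1[1/s] = -1/s². d^2/ds^2[1/s] = 2/s^3. d^3/ds^3[1/s] = -6/s^4. d^4/ds^4[1/s] = 24/s^5. So L{t^4} = (-1)^{4}·24/s^5 = 24/s^5. Then L{t^4·6} = 6·24/s^5 = 144/s^5

Final answer: 144/s^5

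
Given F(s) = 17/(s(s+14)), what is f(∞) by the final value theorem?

f(∞) = lim_{s→0} s·17/(s(s+14)) = lim_{s→0} 17/(s+14) = 17/14 = 17/14

Final answer: 17/14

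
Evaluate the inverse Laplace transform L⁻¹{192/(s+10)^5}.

L⁻¹{n!/(s-a)^(n+1)} = t^n·e^(at) with n=4, a=-10. So L⁻¹{24/(s+10)^5} = t^4·e^(-10t), and L⁻¹{192/(s+10)^5} = (192/24)·t^4·e^(-10t) = 8·t^4·e^(-10t)

Final answer: 8·t^4·e^(-10t)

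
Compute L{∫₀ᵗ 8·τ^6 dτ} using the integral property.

L{∫₀ᵗ f(τ)dτ} = F(s)/s with f(t) = 8t^6. F(s) = 5760/s^7, so L{∫₀ᵗ 8·τ^6 dτ} = (5760/s^7)/s = 5760/s^8. (Check: ∫₀ᵗ 8·τ^6 dτ = 8t^7/7.)

Final answer: 5760/s^8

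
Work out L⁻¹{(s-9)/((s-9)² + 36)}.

Using frequency shift: L⁻¹{(s-a)/((s-a)² + b²)} = e^(at)cos(bt). Here a=9, b=6

Final answer: e^(9t)·cos(6t)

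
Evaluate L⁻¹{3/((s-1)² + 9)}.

Form: b/((s-a)² + b²) → e^(at)sin(bt). With a=1, b=3

Final answer: e^t·sin(3t)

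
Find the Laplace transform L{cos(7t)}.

L{cos(ωt)} = s/(s² + ω²), so L{cos(7t)} = s/(s² + 49)

Final answer: s/(s² + 49)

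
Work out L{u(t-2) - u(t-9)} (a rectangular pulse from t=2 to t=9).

L{u(t-a)} = e^(-as)/s. L{u(t-2) - u(t-9)} = (e^(-2s) - e^(-9s))/s

Final answer: (e^(-2s) - e^(-9s))/s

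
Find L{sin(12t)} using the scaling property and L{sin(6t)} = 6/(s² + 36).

Using L{f(at)} = (1/a)F(s/a) with a=2: L{sin(12t)} = (1/2) · 6/((s/2)² + 36) = (1/2) · 6·4/(s² + 144) = 12/(s² + 144)

Final answer: 12/(s² + 144)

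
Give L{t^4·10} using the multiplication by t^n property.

L{10} = 10/s. d^1/ds^1[1/s] = -1/s². d^2/ds^2[1/s] = 2/s^3. d^3/ds^3[1/s] = -6/s^4. d^4/ds^4[1/s] = 24/s^5. So L{t^4} = (-1)^{4}·24/s^5 = 24/s^5. Then L{t^4·10} = 10·24/s^5 = 240/s^5

Final answer: 240/s^5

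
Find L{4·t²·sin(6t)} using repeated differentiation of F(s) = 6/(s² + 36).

F(s) = 6/(s² + 36). F'(s) = -12s/(s² + 36)². F''(s) = -12(36 - 3s²)/(s² + 36)³ = (36s² - 432)/(s² + 36)³. So L{t²·sin(6t)} = (-1)² F''(s) = (36s² - 432)/(s² + 36)³. Then L{4·t²·sin(6t)} = 4·(36s² - 432)/(s² + 36)³ = (144s² - 1728)/(s² + 36)³

Final answer: (144s² - 1728)/(s² + 36)³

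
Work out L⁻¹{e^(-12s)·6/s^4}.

L⁻¹{6/s^4} = t^3. By the time shift theorem, L⁻¹{e^(-as)F(s)} = u(t-a)f(t-a) with a=12, so L⁻¹{e^(-12s)·6/s^4} = u(t-12)·(t-12)^3

Final answer: u(t-12)·(t-12)^3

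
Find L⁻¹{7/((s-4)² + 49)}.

Form: b/((s-a)² + b²) → e^(at)sin(bt). With a=4, b=7

Final answer: e^(4t)·sin(7t)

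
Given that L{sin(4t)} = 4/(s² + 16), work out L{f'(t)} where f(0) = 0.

L{f'(t)} = s·F(s) - f(0) = s·4/(s² + 16) - 0 = 4s/(s² + 16)

Final answer: 4s/(s² + 16)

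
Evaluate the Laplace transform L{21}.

L{21} = 21 · L{1} = 21/s

Final answer: 21/s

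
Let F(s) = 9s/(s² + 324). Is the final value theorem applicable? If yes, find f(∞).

The final value theorem requires all poles of sF(s) in the left half-plane. sF(s) = 9s²/(s² + 324) has poles at s = ±18i (imaginary axis). Theorem does NOT apply (oscillatory system).

Final answer: Not applicable (oscillatory)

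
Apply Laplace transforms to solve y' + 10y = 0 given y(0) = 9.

L{y'} + 10L{y} = 0. sY - 9 + 10Y = 0. Y(s+10) = 9. Y = 9/(s+10)

Final answer: y(t) = 9e^(-10t)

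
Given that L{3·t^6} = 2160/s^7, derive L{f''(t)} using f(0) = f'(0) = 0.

L{f''(t)} = s²F(s) - sf(0) - f'(0) = s²·2160/s^7 - 0 - 0 = 2160/s^5

Final answer: 2160/s^5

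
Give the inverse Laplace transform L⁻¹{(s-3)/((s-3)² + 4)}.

Using frequency shift, L⁻¹{(s-3)/((s-3)² + 4)} = e^(3t)·cos(2t)

Final answer: e^(3t)·cos(2t)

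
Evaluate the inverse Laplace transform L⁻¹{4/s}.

L⁻¹{c/s} = c, so L⁻¹{4/s} = 4

Final answer: 4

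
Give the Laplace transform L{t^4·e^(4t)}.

L{t^n·e^(at)} = n!/(s-a)^(n+1), so L{t^4·e^(4t)} = 24/(s-4)^5

Final answer: 24/(s-4)^5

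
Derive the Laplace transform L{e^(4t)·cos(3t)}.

L{e^(at)·cos(ωt)} = (s-a)/((s-a)² + ω²), so L{e^(4t)·cos(3t)} = (s-4)/((s-4)² + 9)

Final answer: (s-4)/((s-4)² + 9)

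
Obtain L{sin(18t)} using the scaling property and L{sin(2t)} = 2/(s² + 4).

Using L{f(at)} = (1/a)F(s/a) with a=9: L{sin(18t)} = (1/9) · 2/((s/9)² + 4) = (1/9) · 2·81/(s² + 324) = 18/(s² + 324)

Final answer: 18/(s² + 324)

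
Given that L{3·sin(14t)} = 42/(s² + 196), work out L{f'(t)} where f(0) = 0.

L{f'(t)} = s·F(s) - f(0) = s·42/(s² + 196) - 0 = 42s/(s² + 196)

Final answer: 42s/(s² + 196)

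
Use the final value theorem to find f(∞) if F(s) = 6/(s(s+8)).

f(∞) = lim_{s→0} s·6/(s(s+8)) = lim_{s→0} 6/(s+8) = 6/8 = 3/4

Final answer: 3/4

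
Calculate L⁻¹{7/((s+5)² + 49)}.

Form: b/((s-a)² + b²) → e^(at)sin(bt). With a=-5, b=7

Final answer: e^(-5t)·sin(7t)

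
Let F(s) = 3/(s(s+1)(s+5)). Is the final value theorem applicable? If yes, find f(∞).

Poles of sF(s) = 3/((s+1)(s+5)) are at s = -1 and s = -5, both in the left half-plane. Theorem applies. f(∞) = lim_{s→0} sF(s) = 3/(1·5) = 3/5

Final answer: 3/5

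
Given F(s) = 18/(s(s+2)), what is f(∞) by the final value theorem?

f(∞) = lim_{s→0} s·18/(s(s+2)) = lim_{s→0} 18/(s+2) = 18/2 = 9

Final answer: 9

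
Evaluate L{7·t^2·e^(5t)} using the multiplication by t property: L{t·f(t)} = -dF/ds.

Using L{t^n·e^(at)} = n!/(s-a)^(n+1), L{t^2·e^(5t)} = 2/(s-5)^3, so L{7·t^2·e^(5t)} = 7·2/(s-5)^3 = 14/(s-5)^3

Final answer: 14/(s-5)^3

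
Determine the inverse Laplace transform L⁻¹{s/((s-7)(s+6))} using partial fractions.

Using partial fractions, f(t) = (7e^(7t) + 6e^(-6t))/13

Final answer: (7e^(7t) + 6e^(-6t))/13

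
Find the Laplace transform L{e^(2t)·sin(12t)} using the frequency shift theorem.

Frequency shift: L{e^(at)f(t)} = F(s-a). L{e^(2t)·sin(12t)} = 12/((s-2)² + 144)

Final answer: 12/((s-2)² + 144)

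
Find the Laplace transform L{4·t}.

L{t^n} = n!/s^(n+1), so L{t} = 1/s^2. Then L{4·t} = 4·1/s^2 = 4/s^2

Final answer: 4/s^2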